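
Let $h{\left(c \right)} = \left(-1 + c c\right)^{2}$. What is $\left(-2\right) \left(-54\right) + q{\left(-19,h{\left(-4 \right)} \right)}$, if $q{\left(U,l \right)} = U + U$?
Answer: $70$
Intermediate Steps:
$h{\left(c \right)} = \left(-1 + c^{2}\right)^{2}$
$q{\left(U,l \right)} = 2 U$
$\left(-2\right) \left(-54\right) + q{\left(-19,h{\left(-4 \right)} \right)} = \left(-2\right) \left(-54\right) + 2 \left(-19\right) = 108 - 38 = 70$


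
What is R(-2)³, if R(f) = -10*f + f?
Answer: 5832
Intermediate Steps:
R(f) = -9*f
R(-2)³ = (-9*(-2))³ = 18³ = 5832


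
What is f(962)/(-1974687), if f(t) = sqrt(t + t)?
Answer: -2*sqrt(481)/1974687 ≈ -2.2213e-5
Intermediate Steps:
f(t) = sqrt(2)*sqrt(t) (f(t) = sqrt(2*t) = sqrt(2)*sqrt(t))
f(962)/(-1974687) = (sqrt(2)*sqrt(962))/(-1974687) = (2*sqrt(481))*(-1/1974687) = -2*sqrt(481)/1974687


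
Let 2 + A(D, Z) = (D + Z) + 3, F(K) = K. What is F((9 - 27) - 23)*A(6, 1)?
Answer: -328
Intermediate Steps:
A(D, Z) = 1 + D + Z (A(D, Z) = -2 + ((D + Z) + 3) = -2 + (3 + D + Z) = 1 + D + Z)
F((9 - 27) - 23)*A(6, 1) = ((9 - 27) - 23)*(1 + 6 + 1) = (-18 - 23)*8 = -41*8 = -328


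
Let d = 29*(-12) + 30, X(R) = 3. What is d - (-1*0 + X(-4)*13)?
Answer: -357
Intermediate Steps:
d = -318 (d = -348 + 30 = -318)
d - (-1*0 + X(-4)*13) = -318 - (-1*0 + 3*13) = -318 - (0 + 39) = -318 - 1*39 = -318 - 39 = -357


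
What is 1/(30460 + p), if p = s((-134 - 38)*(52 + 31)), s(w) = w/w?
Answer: 1/30461 ≈ 3.2829e-5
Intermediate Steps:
s(w) = 1
p = 1
1/(30460 + p) = 1/(30460 + 1) = 1/30461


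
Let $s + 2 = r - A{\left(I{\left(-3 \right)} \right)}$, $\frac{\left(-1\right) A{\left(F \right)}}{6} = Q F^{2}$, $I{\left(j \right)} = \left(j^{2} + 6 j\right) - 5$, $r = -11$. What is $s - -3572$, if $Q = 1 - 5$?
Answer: $-1145$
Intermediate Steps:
$Q = -4$
$I{\left(j \right)} = -5 + j^{2} + 6 j$
$A{\left(F \right)} = 24 F^{2}$ ($A{\left(F \right)} = - 6 \left(- 4 F^{2}\right) = 24 F^{2}$)
$s = -4717$ ($s = -2 - \left(11 + 24 \left(-5 + \left(-3\right)^{2} + 6 \left(-3\right)\right)^{2}\right) = -2 - \left(11 + 24 \left(-5 + 9 - 18\right)^{2}\right) = -2 - \left(11 + 24 \left(-14\right)^{2}\right) = -2 - \left(11 + 24 \cdot 196\right) = -2 - 4715 = -4717$)
$s - -3572 = -4717 - -3572 = -4717 + 3572 = -1145$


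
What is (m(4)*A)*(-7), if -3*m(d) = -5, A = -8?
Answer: 280/3 ≈ 93.333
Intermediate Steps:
m(d) = 5/3 (m(d) = -⅓*(-5) = 5/3)
(m(4)*A)*(-7) = ((5/3)*(-8))*(-7) = -40/3*(-7) = 280/3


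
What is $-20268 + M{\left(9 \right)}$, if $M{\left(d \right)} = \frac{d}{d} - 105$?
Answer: $-20372$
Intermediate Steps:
$M{\left(d \right)} = -104$ ($M{\left(d \right)} = 1 - 105 = -104$)
$-20268 + M{\left(9 \right)} = -20268 - 104 = -20372$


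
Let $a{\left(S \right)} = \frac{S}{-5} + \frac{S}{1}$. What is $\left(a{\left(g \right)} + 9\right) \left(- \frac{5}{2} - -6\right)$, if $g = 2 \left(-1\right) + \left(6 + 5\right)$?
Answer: $\frac{567}{10} \approx 56.7$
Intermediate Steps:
$g = 9$ ($g = -2 + 11 = 9$)
$a{\left(S \right)} = \frac{4 S}{5}$ ($a{\left(S \right)} = S \left(- \frac{1}{5}\right) + S 1 = - \frac{S}{5} + S = \frac{4 S}{5}$)
$\left(a{\left(g \right)} + 9\right) \left(- \frac{5}{2} - -6\right) = \left(\frac{4}{5} \cdot 9 + 9\right) \left(- \frac{5}{2} - -6\right) = \left(\frac{36}{5} + 9\right) \left(\left(-5\right) \frac{1}{2} + 6\right) = \frac{81 \left(- \frac{5}{2} + 6\right)}{5} = \frac{81}{5} \cdot \frac{7}{2} = \frac{567}{10}$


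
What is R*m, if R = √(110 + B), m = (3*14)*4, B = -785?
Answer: 2520*I*√3 ≈ 4364.8*I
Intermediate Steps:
m = 168 (m = 42*4 = 168)
R = 15*I*√3 (R = √(110 - 785) = √(-675) = 15*I*√3 ≈ 25.981*I)
R*m = (15*I*√3)*168 = 2520*I*√3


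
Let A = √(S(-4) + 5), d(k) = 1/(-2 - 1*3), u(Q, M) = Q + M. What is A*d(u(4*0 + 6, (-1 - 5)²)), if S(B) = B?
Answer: -⅕ ≈ -0.20000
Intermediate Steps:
u(Q, M) = M + Q
d(k) = -⅕ (d(k) = 1/(-2 - 3) = 1/(-5) = -⅕)
A = 1 (A = √(-4 + 5) = √1 = 1)
A*d(u(4*0 + 6, (-1 - 5)²)) = 1*(-⅕) = -⅕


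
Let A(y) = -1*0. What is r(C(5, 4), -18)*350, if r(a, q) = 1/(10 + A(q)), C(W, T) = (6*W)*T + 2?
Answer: 35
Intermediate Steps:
A(y) = 0
C(W, T) = 2 + 6*T*W (C(W, T) = 6*T*W + 2 = 2 + 6*T*W)
r(a, q) = ⅒ (r(a, q) = 1/(10 + 0) = 1/10 = ⅒)
r(C(5, 4), -18)*350 = (⅒)*350 = 35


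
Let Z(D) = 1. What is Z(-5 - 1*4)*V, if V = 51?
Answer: 51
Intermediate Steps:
Z(-5 - 1*4)*V = 1*51 = 51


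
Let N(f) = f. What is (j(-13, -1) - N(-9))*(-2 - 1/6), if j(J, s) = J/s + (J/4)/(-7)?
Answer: -8177/168 ≈ -48.673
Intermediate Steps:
j(J, s) = -J/28 + J/s (j(J, s) = J/s + (J*(¼))*(-⅐) = J/s + (J/4)*(-⅐) = J/s - J/28 = -J/28 + J/s)
(j(-13, -1) - N(-9))*(-2 - 1/6) = ((-1/28*(-13) - 13/(-1)) - 1*(-9))*(-2 - 1/6) = ((13/28 - 13*(-1)) + 9)*(-2 - 1*⅙) = ((13/28 + 13) + 9)*(-2 - ⅙) = (377/28 + 9)*(-13/6) = (629/28)*(-13/6) = -8177/168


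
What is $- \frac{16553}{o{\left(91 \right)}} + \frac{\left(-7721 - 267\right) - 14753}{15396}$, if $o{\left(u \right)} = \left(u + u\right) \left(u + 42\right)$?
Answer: $- \frac{402659317}{186337788} \approx -2.1609$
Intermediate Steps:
$o{\left(u \right)} = 2 u \left(42 + u\right)$
$- \frac{16553}{o{\left(91 \right)}} + \frac{\left(-7721 - 267\right) - 14753}{15396} = - \frac{16553}{2 \cdot 91 \left(42 + 91\right)} + \frac{\left(-7721 - 267\right) - 14753}{15396} = - \frac{16553}{2 \cdot 91 \cdot 133} + \left(\left(-7721 - 267\right) - 14753\right) \frac{1}{15396} = - \frac{16553}{24206} + \left(-7988 - 14753\right) \frac{1}{15396} = \left(-16553\right) \frac{1}{24206} - \frac{22741}{15396} = - \frac{16553}{24206} - \frac{22741}{15396} = - \frac{402659317}{186337788}$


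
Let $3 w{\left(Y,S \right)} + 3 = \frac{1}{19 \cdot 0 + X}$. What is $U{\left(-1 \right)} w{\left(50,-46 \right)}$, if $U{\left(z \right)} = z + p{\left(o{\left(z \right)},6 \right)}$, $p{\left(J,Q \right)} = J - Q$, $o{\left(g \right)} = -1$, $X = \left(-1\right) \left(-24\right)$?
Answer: $\frac{71}{9} \approx 7.8889$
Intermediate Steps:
$X = 24$
$U{\left(z \right)} = -7 + z$ ($U{\left(z \right)} = z - 7 = -7 + z$)
$w{\left(Y,S \right)} = - \frac{71}{72}$ ($w{\left(Y,S \right)} = -1 + \frac{1}{3 \left(19 \cdot 0 + 24\right)} = -1 + \frac{1}{3 \left(0 + 24\right)} = -1 + \frac{1}{3 \cdot 24} = -1 + \frac{1}{3} \cdot \frac{1}{24} = -1 + \frac{1}{72} = - \frac{71}{72}$)
$U{\left(-1 \right)} w{\left(50,-46 \right)} = \left(-7 - 1\right) \left(- \frac{71}{72}\right) = \left(-8\right) \left(- \frac{71}{72}\right) = \frac{71}{9}$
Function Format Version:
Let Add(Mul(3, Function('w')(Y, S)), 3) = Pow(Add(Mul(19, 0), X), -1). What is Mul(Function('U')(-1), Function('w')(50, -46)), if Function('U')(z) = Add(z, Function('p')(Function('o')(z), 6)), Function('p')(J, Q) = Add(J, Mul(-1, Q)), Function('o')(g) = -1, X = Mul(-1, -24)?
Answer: Rational(71, 9) ≈ 7.8889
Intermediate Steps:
X = 24
Function('U')(z) = Add(-7, z) (Function('U')(z) = Add(z, Add(-1, Mul(-1, 6))) = Add(z, Add(-1, -6)) = Add(z, -7) = Add(-7, z))
Function('w')(Y, S) = Rational(-71, 72) (Function('w')(Y, S) = Add(-1, Mul(Rational(1, 3), Pow(Add(Mul(19, 0), 24), -1))) = Add(-1, Mul(Rational(1, 3), Pow(Add(0, 24), -1))) = Add(-1, Mul(Rational(1, 3), Pow(24, -1))) = Add(-1, Mul(Rational(1, 3), Rational(1, 24))) = Add(-1, Rational(1, 72)) = Rational(-71, 72))
Mul(Function('U')(-1), Function('w')(50, -46)) = Mul(Add(-7, -1), Rational(-71, 72)) = Mul(-8, Rational(-71, 72)) = Rational(71, 9)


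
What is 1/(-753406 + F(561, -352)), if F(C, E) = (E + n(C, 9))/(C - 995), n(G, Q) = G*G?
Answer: -434/327292573 ≈ -1.3260e-6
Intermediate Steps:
n(G, Q) = G²
F(C, E) = (E + C²)/(-995 + C) (F(C, E) = (E + C²)/(C - 995) = (E + C²)/(-995 + C))
1/(-753406 + F(561, -352)) = 1/(-753406 + (-352 + 561²)/(-995 + 561)) = 1/(-753406 + (-352 + 314721)/(-434)) = 1/(-753406 - 1/434*314369) = 1/(-753406 - 314369/434) = 1/(-327292573/434) = -434/327292573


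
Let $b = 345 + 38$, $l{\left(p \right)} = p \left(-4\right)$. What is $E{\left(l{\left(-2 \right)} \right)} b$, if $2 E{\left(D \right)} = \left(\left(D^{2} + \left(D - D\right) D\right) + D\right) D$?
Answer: $110304$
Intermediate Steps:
$l{\left(p \right)} = - 4 p$
$b = 383$
$E{\left(D \right)} = \frac{D \left(D + D^{2}\right)}{2}$ ($E{\left(D \right)} = \frac{\left(\left(D^{2} + \left(D - D\right) D\right) + D\right) D}{2} = \frac{\left(\left(D^{2} + 0 D\right) + D\right) D}{2} = \frac{\left(\left(D^{2} + 0\right) + D\right) D}{2} = \frac{\left(D^{2} + D\right) D}{2} = \frac{\left(D + D^{2}\right) D}{2} = \frac{D \left(D + D^{2}\right)}{2}$)
$E{\left(l{\left(-2 \right)} \right)} b = \frac{\left(\left(-4\right) \left(-2\right)\right)^{2} \left(1 - -8\right)}{2} \cdot 383 = \frac{8^{2} \left(1 + 8\right)}{2} \cdot 383 = \frac{1}{2} \cdot 64 \cdot 9 \cdot 383 = 288 \cdot 383 = 110304$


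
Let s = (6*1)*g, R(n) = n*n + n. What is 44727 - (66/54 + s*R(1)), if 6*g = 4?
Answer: 402460/9 ≈ 44718.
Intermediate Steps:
g = ⅔ (g = (⅙)*4 = ⅔ ≈ 0.66667)
R(n) = n + n² (R(n) = n² + n = n + n²)
s = 4 (s = (6*1)*(⅔) = 6*(⅔) = 4)
44727 - (66/54 + s*R(1)) = 44727 - (66/54 + 4*(1*(1 + 1))) = 44727 - (66*(1/54) + 4*(1*2)) = 44727 - (11/9 + 4*2) = 44727 - (11/9 + 8) = 44727 - 1*83/9 = 44727 - 83/9 = 402460/9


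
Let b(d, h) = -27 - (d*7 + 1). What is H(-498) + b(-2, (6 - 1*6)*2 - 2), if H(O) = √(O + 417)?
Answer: -14 + 9*I ≈ -14.0 + 9.0*I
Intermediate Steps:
b(d, h) = -28 - 7*d (b(d, h) = -27 - (7*d + 1) = -27 - (1 + 7*d) = -27 + (-1 - 7*d) = -28 - 7*d)
H(O) = √(417 + O)
H(-498) + b(-2, (6 - 1*6)*2 - 2) = √(417 - 498) + (-28 - 7*(-2)) = √(-81) + (-28 + 14) = 9*I - 14 = -14 + 9*I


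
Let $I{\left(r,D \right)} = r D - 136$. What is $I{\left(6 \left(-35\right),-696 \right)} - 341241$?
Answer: $-195217$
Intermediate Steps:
$I{\left(r,D \right)} = -136 + D r$ ($I{\left(r,D \right)} = D r - 136 = -136 + D r$)
$I{\left(6 \left(-35\right),-696 \right)} - 341241 = \left(-136 - 696 \cdot 6 \left(-35\right)\right) - 341241 = \left(-136 - -146160\right) - 341241 = \left(-136 + 146160\right) - 341241 = 146024 - 341241 = -195217$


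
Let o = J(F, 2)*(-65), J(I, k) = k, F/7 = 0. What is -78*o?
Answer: 10140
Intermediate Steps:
F = 0 (F = 7*0 = 0)
o = -130 (o = 2*(-65) = -130)
-78*o = -78*(-130) = 10140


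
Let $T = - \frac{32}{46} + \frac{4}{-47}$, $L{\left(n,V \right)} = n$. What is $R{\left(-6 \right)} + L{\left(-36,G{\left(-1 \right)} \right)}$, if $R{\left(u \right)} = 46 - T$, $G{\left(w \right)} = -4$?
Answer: $\frac{11654}{1081} \approx 10.781$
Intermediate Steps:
$T = - \frac{844}{1081}$ ($T = \left(-32\right) \frac{1}{46} + 4 \left(- \frac{1}{47}\right) = - \frac{16}{23} - \frac{4}{47} = - \frac{844}{1081} \approx -0.78076$)
$R{\left(u \right)} = \frac{50570}{1081}$ ($R{\left(u \right)} = 46 - - \frac{844}{1081} = 46 + \frac{844}{1081} = \frac{50570}{1081}$)
$R{\left(-6 \right)} + L{\left(-36,G{\left(-1 \right)} \right)} = \frac{50570}{1081} - 36 = \frac{11654}{1081}$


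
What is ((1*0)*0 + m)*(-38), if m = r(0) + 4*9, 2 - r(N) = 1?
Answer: -1406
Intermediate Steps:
r(N) = 1 (r(N) = 2 - 1*1 = 2 - 1 = 1)
m = 37 (m = 1 + 4*9 = 1 + 36 = 37)
((1*0)*0 + m)*(-38) = ((1*0)*0 + 37)*(-38) = (0*0 + 37)*(-38) = (0 + 37)*(-38) = 37*(-38) = -1406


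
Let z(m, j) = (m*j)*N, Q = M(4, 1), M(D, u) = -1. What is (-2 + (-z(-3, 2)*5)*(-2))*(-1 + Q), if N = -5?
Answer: -596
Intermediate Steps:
Q = -1
z(m, j) = -5*j*m (z(m, j) = (m*j)*(-5) = (j*m)*(-5) = -5*j*m)
(-2 + (-z(-3, 2)*5)*(-2))*(-1 + Q) = (-2 + (-(-5)*2*(-3)*5)*(-2))*(-1 - 1) = (-2 + (-1*30*5)*(-2))*(-2) = (-2 - 30*5*(-2))*(-2) = (-2 - 150*(-2))*(-2) = (-2 + 300)*(-2) = 298*(-2) = -596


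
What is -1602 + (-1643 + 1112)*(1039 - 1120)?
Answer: 41409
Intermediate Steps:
-1602 + (-1643 + 1112)*(1039 - 1120) = -1602 - 531*(-81) = -1602 + 43011 = 41409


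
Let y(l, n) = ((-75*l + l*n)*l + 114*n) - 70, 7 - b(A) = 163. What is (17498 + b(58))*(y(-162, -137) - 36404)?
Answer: -97389550440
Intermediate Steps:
b(A) = -156 (b(A) = 7 - 1*163 = 7 - 163 = -156)
y(l, n) = -70 + 114*n + l*(-75*l + l*n) (y(l, n) = (l*(-75*l + l*n) + 114*n) - 70 = (114*n + l*(-75*l + l*n)) - 70 = -70 + 114*n + l*(-75*l + l*n))
(17498 + b(58))*(y(-162, -137) - 36404) = (17498 - 156)*((-70 - 75*(-162)² + 114*(-137) - 137*(-162)²) - 36404) = 17342*((-70 - 75*26244 - 15618 - 137*26244) - 36404) = 17342*((-70 - 1968300 - 15618 - 3595428) - 36404) = 17342*(-5579416 - 36404) = 17342*(-5615820) = -97389550440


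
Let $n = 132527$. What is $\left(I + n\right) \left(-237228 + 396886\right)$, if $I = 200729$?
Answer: $53206986448$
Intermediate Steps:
$\left(I + n\right) \left(-237228 + 396886\right) = \left(200729 + 132527\right) \left(-237228 + 396886\right) = 333256 \cdot 159658 = 53206986448$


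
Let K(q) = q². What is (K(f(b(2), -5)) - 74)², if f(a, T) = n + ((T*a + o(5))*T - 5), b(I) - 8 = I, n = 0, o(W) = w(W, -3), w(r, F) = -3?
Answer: 4559760676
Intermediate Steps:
o(W) = -3
b(I) = 8 + I
f(a, T) = -5 + T*(-3 + T*a) (f(a, T) = 0 + ((T*a - 3)*T - 5) = 0 + ((-3 + T*a)*T - 5) = 0 + (T*(-3 + T*a) - 5) = 0 + (-5 + T*(-3 + T*a)) = -5 + T*(-3 + T*a))
(K(f(b(2), -5)) - 74)² = ((-5 - 3*(-5) + (8 + 2)*(-5)²)² - 74)² = ((-5 + 15 + 10*25)² - 74)² = ((-5 + 15 + 250)² - 74)² = (260² - 74)² = (67600 - 74)² = 67526² = 4559760676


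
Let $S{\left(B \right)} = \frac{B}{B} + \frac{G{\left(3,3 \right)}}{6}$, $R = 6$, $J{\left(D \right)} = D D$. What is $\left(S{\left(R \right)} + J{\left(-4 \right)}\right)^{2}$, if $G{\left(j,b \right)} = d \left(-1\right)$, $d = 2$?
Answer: $\frac{2500}{9} \approx 277.78$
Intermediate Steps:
$J{\left(D \right)} = D^{2}$
$G{\left(j,b \right)} = -2$ ($G{\left(j,b \right)} = 2 \left(-1\right) = -2$)
$S{\left(B \right)} = \frac{2}{3}$ ($S{\left(B \right)} = \frac{B}{B} - \frac{2}{6} = 1 - \frac{1}{3} = \frac{2}{3}$)
$\left(S{\left(R \right)} + J{\left(-4 \right)}\right)^{2} = \left(\frac{2}{3} + \left(-4\right)^{2}\right)^{2} = \left(\frac{2}{3} + 16\right)^{2} = \left(\frac{50}{3}\right)^{2} = \frac{2500}{9}$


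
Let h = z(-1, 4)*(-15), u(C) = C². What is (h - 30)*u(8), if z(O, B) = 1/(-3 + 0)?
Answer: -1600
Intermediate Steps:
z(O, B) = -⅓ (z(O, B) = 1/(-3) = -⅓)
h = 5 (h = -⅓*(-15) = 5)
(h - 30)*u(8) = (5 - 30)*8² = -25*64 = -1600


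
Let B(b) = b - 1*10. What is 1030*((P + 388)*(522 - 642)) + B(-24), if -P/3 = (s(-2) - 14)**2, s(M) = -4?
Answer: 72182366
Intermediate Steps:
P = -972 (P = -3*(-4 - 14)**2 = -3*(-18)**2 = -3*324 = -972)
B(b) = -10 + b (B(b) = b - 10 = -10 + b)
1030*((P + 388)*(522 - 642)) + B(-24) = 1030*((-972 + 388)*(522 - 642)) + (-10 - 24) = 1030*(-584*(-120)) - 34 = 1030*70080 - 34 = 72182400 - 34 = 72182366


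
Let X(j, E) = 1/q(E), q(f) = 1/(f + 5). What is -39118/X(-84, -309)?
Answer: 19559/152 ≈ 128.68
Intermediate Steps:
q(f) = 1/(5 + f)
X(j, E) = 5 + E (X(j, E) = 1/(1/(5 + E)) = 5 + E)
-39118/X(-84, -309) = -39118/(5 - 309) = -39118/(-304) = -39118*(-1/304) = 19559/152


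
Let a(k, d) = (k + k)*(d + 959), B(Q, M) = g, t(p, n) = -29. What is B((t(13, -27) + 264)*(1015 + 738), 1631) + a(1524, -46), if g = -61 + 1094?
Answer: 2783857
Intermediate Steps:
g = 1033
B(Q, M) = 1033
a(k, d) = 2*k*(959 + d) (a(k, d) = (2*k)*(959 + d) = 2*k*(959 + d))
B((t(13, -27) + 264)*(1015 + 738), 1631) + a(1524, -46) = 1033 + 2*1524*(959 - 46) = 1033 + 2*1524*913 = 1033 + 2782824 = 2783857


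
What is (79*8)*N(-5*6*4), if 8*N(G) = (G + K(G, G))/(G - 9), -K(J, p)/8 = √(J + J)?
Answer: 3160/43 + 2528*I*√15/129 ≈ 73.488 + 75.898*I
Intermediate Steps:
K(J, p) = -8*√2*√J (K(J, p) = -8*√(J + J) = -8*√2*√J)
N(G) = (G - 8*√2*√G)/(8*(-9 + G)) (N(G) = ((G - 8*√2*√G)/(G - 9))/8 = ((G - 8*√2*√G)/(-9 + G))/8 = (G - 8*√2*√G)/(8*(-9 + G)))
(79*8)*N(-5*6*4) = (79*8)*(((-5*6*4)/8 - √2*√(-5*6*4))/(-9 - 5*6*4)) = 632*(((-30*4)/8 - √2*√(-30*4))/(-9 - 30*4)) = 632*(((⅛)*(-120) - √2*√(-120))/(-9 - 120)) = 632*((-15 - √2*2*I*√30)/(-129)) = 632*(-(-15 - 4*I*√15)/129) = 632*(5/43 + 4*I*√15/129) = 3160/43 + 2528*I*√15/129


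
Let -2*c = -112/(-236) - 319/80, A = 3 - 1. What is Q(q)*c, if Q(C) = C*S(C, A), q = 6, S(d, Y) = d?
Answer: 149229/2360 ≈ 63.233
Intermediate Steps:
A = 2
Q(C) = C**2 (Q(C) = C*C = C**2)
c = 16581/9440 (c = -(-112/(-236) - 319/80)/2 = -(-112*(-1/236) - 319*1/80)/2 = -(28/59 - 319/80)/2 = -1/2*(-16581/4720) = 16581/9440 ≈ 1.7565)
Q(q)*c = 6**2*(16581/9440) = 36*(16581/9440) = 149229/2360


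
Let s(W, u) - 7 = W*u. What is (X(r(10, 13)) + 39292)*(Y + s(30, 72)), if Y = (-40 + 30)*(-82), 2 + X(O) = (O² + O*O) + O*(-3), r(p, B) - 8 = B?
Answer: 119805583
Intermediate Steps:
r(p, B) = 8 + B
X(O) = -2 - 3*O + 2*O² (X(O) = -2 + ((O² + O*O) + O*(-3)) = -2 + ((O² + O²) - 3*O) = -2 + (2*O² - 3*O) = -2 + (-3*O + 2*O²) = -2 - 3*O + 2*O²)
s(W, u) = 7 + W*u
Y = 820 (Y = -10*(-82) = 820)
(X(r(10, 13)) + 39292)*(Y + s(30, 72)) = ((-2 - 3*(8 + 13) + 2*(8 + 13)²) + 39292)*(820 + (7 + 30*72)) = ((-2 - 3*21 + 2*21²) + 39292)*(820 + (7 + 2160)) = ((-2 - 63 + 2*441) + 39292)*(820 + 2167) = ((-2 - 63 + 882) + 39292)*2987 = (817 + 39292)*2987 = 40109*2987 = 119805583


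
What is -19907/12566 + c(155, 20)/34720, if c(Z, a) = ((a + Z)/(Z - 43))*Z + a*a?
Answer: -1092962099/698066432 ≈ -1.5657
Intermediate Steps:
c(Z, a) = a² + Z*(Z + a)/(-43 + Z) (c(Z, a) = ((Z + a)/(-43 + Z))*Z + a² = Z*(Z + a)/(-43 + Z) + a² = a² + Z*(Z + a)/(-43 + Z))
-19907/12566 + c(155, 20)/34720 = -19907/12566 + ((155² - 43*20² + 155*20 + 155*20²)/(-43 + 155))/34720 = -19907*1/12566 + ((24025 - 43*400 + 3100 + 155*400)/112)*(1/34720) = -19907/12566 + ((24025 - 17200 + 3100 + 62000)/112)*(1/34720) = -19907/12566 + ((1/112)*71925)*(1/34720) = -19907/12566 + (10275/16)*(1/34720) = -19907/12566 + 2055/111104 = -1092962099/698066432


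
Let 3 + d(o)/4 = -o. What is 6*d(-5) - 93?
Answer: -45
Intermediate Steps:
d(o) = -12 - 4*o (d(o) = -12 + 4*(-o) = -12 - 4*o)
6*d(-5) - 93 = 6*(-12 - 4*(-5)) - 93 = 6*(-12 + 20) - 93 = 6*8 - 93 = 48 - 93 = -45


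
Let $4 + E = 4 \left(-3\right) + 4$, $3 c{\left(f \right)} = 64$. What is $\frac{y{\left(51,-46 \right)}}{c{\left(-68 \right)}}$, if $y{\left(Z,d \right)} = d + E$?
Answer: $- \frac{87}{32} \approx -2.7188$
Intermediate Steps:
$c{\left(f \right)} = \frac{64}{3}$ ($c{\left(f \right)} = \frac{1}{3} \cdot 64 = \frac{64}{3}$)
$E = -12$ ($E = -4 + \left(4 \left(-3\right) + 4\right) = -4 + \left(-12 + 4\right) = -4 - 8 = -12$)
$y{\left(Z,d \right)} = -12 + d$ ($y{\left(Z,d \right)} = d - 12 = -12 + d$)
$\frac{y{\left(51,-46 \right)}}{c{\left(-68 \right)}} = \frac{-12 - 46}{\frac{64}{3}} = \left(-58\right) \frac{3}{64} = - \frac{87}{32}$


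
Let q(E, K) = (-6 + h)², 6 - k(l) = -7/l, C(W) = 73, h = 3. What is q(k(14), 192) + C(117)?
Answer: 82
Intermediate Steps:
k(l) = 6 + 7/l (k(l) = 6 - (-7)/l = 6 + 7/l)
q(E, K) = 9 (q(E, K) = (-6 + 3)² = (-3)² = 9)
q(k(14), 192) + C(117) = 9 + 73 = 82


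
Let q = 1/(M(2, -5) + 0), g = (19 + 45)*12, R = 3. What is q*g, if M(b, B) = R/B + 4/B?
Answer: -3840/7 ≈ -548.57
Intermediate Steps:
g = 768 (g = 64*12 = 768)
M(b, B) = 7/B (M(b, B) = 3/B + 4/B = 7/B)
q = -5/7 (q = 1/(7/(-5) + 0) = 1/(7*(-⅕) + 0) = 1/(-7/5 + 0) = 1/(-7/5) = -5/7 ≈ -0.71429)
q*g = -5/7*768 = -3840/7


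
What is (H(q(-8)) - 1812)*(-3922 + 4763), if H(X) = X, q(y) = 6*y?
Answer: -1564260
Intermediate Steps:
(H(q(-8)) - 1812)*(-3922 + 4763) = (6*(-8) - 1812)*(-3922 + 4763) = (-48 - 1812)*841 = -1860*841 = -1564260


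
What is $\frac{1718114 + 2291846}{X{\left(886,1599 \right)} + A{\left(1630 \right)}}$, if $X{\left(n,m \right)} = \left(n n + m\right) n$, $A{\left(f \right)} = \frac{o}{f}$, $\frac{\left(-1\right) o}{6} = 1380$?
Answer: $\frac{326811740}{56799237941} \approx 0.0057538$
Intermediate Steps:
$o = -8280$ ($o = \left(-6\right) 1380 = -8280$)
$A{\left(f \right)} = - \frac{8280}{f}$
$X{\left(n,m \right)} = n \left(m + n^{2}\right)$ ($X{\left(n,m \right)} = \left(n^{2} + m\right) n = \left(m + n^{2}\right) n = n \left(m + n^{2}\right)$)
$\frac{1718114 + 2291846}{X{\left(886,1599 \right)} + A{\left(1630 \right)}} = \frac{1718114 + 2291846}{886 \left(1599 + 886^{2}\right) - \frac{8280}{1630}} = \frac{4009960}{886 \left(1599 + 784996\right) - \frac{828}{163}} = \frac{4009960}{886 \cdot 786595 - \frac{828}{163}} = \frac{4009960}{696923170 - \frac{828}{163}} = \frac{4009960}{\frac{113598475882}{163}} = 4009960 \cdot \frac{163}{113598475882} = \frac{326811740}{56799237941}$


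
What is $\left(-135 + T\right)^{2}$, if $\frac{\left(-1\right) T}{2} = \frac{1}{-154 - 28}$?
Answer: $\frac{150896656}{8281} \approx 18222.0$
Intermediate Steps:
$T = \frac{1}{91}$ ($T = - \frac{2}{-154 - 28} = - \frac{2}{-182} = \left(-2\right) \left(- \frac{1}{182}\right) = \frac{1}{91} \approx 0.010989$)
$\left(-135 + T\right)^{2} = \left(-135 + \frac{1}{91}\right)^{2} = \left(- \frac{12284}{91}\right)^{2} = \frac{150896656}{8281}$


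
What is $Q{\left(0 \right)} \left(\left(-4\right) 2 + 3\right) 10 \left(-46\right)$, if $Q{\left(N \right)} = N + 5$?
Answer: $11500$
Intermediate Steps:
$Q{\left(N \right)} = 5 + N$
$Q{\left(0 \right)} \left(\left(-4\right) 2 + 3\right) 10 \left(-46\right) = \left(5 + 0\right) \left(\left(-4\right) 2 + 3\right) 10 \left(-46\right) = 5 \left(-8 + 3\right) 10 \left(-46\right) = 5 \left(-5\right) 10 \left(-46\right) = \left(-25\right) 10 \left(-46\right) = \left(-250\right) \left(-46\right) = 11500$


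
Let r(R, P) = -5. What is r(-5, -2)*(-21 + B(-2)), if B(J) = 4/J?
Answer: 115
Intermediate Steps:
r(-5, -2)*(-21 + B(-2)) = -5*(-21 + 4/(-2)) = -5*(-21 + 4*(-½)) = -5*(-21 - 2) = -5*(-23) = 115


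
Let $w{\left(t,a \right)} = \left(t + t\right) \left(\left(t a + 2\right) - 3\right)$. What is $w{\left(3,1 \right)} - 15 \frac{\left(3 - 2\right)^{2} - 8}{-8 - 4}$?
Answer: $\frac{13}{4} \approx 3.25$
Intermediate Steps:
$w{\left(t,a \right)} = 2 t \left(-1 + a t\right)$ ($w{\left(t,a \right)} = 2 t \left(\left(a t + 2\right) - 3\right) = 2 t \left(\left(2 + a t\right) - 3\right) = 2 t \left(-1 + a t\right)$)
$w{\left(3,1 \right)} - 15 \frac{\left(3 - 2\right)^{2} - 8}{-8 - 4} = 2 \cdot 3 \left(-1 + 1 \cdot 3\right) - 15 \frac{\left(3 - 2\right)^{2} - 8}{-8 - 4} = 2 \cdot 3 \left(-1 + 3\right) - 15 \frac{1^{2} - 8}{-12} = 2 \cdot 3 \cdot 2 - 15 \left(1 - 8\right) \left(- \frac{1}{12}\right) = 12 - 15 \left(\left(-7\right) \left(- \frac{1}{12}\right)\right) = 12 - \frac{35}{4} = \frac{13}{4}$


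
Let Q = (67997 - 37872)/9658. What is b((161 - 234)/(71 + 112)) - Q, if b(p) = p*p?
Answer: -957388643/323436762 ≈ -2.9600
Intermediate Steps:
b(p) = p**2
Q = 30125/9658 (Q = 30125*(1/9658) = 30125/9658 ≈ 3.1192)
b((161 - 234)/(71 + 112)) - Q = ((161 - 234)/(71 + 112))**2 - 1*30125/9658 = (-73/183)**2 - 30125/9658 = 5329/33489 - 30125/9658 = -957388643/323436762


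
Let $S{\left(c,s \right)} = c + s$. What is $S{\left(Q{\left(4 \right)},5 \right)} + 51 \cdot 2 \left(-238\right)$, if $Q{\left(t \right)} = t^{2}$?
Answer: $-24255$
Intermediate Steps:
$S{\left(Q{\left(4 \right)},5 \right)} + 51 \cdot 2 \left(-238\right) = \left(4^{2} + 5\right) + 51 \cdot 2 \left(-238\right) = \left(16 + 5\right) + 102 \left(-238\right) = 21 - 24276 = -24255$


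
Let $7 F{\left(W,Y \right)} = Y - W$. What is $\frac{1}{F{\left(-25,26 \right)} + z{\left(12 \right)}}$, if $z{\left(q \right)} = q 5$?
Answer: $\frac{7}{471} \approx 0.014862$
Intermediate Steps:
$z{\left(q \right)} = 5 q$
$F{\left(W,Y \right)} = - \frac{W}{7} + \frac{Y}{7}$ ($F{\left(W,Y \right)} = \frac{Y - W}{7} = - \frac{W}{7} + \frac{Y}{7}$)
$\frac{1}{F{\left(-25,26 \right)} + z{\left(12 \right)}} = \frac{1}{\left(\left(- \frac{1}{7}\right) \left(-25\right) + \frac{1}{7} \cdot 26\right) + 5 \cdot 12} = \frac{1}{\left(\frac{25}{7} + \frac{26}{7}\right) + 60} = \frac{1}{\frac{51}{7} + 60} = \frac{1}{\frac{471}{7}} = \frac{7}{471}$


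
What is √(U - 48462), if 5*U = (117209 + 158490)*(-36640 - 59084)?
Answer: I*√131956266930/5 ≈ 72652.0*I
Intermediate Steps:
U = -26391011076/5 (U = ((117209 + 158490)*(-36640 - 59084))/5 = (275699*(-95724))/5 = (⅕)*(-26391011076) = -26391011076/5 ≈ -5.2782e+9)
√(U - 48462) = √(-26391011076/5 - 48462) = √(-26391253386/5) = I*√131956266930/5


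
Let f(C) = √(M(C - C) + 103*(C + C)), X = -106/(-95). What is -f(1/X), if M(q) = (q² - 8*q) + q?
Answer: -√518605/53 ≈ -13.588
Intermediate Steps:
X = 106/95 (X = -106*(-1/95) = 106/95 ≈ 1.1158)
M(q) = q² - 7*q
f(C) = √206*√C (f(C) = √((C - C)*(-7 + (C - C)) + 103*(C + C)) = √(0*(-7 + 0) + 103*(2*C)) = √(0*(-7) + 206*C) = √(0 + 206*C) = √(206*C) = √206*√C)
-f(1/X) = -√206*√(1/(106/95)) = -√206*√(95/106) = -√206*√10070/106 = -√518605/53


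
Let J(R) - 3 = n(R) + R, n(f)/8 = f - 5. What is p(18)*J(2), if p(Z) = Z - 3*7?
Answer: 57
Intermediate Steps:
n(f) = -40 + 8*f (n(f) = 8*(f - 5) = 8*(-5 + f) = -40 + 8*f)
p(Z) = -21 + Z (p(Z) = Z - 21 = -21 + Z)
J(R) = -37 + 9*R (J(R) = 3 + ((-40 + 8*R) + R) = 3 + (-40 + 9*R) = -37 + 9*R)
p(18)*J(2) = (-21 + 18)*(-37 + 9*2) = -3*(-37 + 18) = -3*(-19) = 57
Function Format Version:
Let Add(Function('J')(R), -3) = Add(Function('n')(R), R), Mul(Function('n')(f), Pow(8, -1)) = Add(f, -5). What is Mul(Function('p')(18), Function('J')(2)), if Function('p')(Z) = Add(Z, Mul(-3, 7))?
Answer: 57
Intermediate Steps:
Function('n')(f) = Add(-40, Mul(8, f)) (Function('n')(f) = Mul(8, Add(f, -5)) = Mul(8, Add(-5, f)) = Add(-40, Mul(8, f)))
Function('p')(Z) = Add(-21, Z) (Function('p')(Z) = Add(Z, -21) = Add(-21, Z))
Function('J')(R) = Add(-37, Mul(9, R)) (Function('J')(R) = Add(3, Add(Add(-40, Mul(8, R)), R)) = Add(3, Add(-40, Mul(9, R))) = Add(-37, Mul(9, R)))
Mul(Function('p')(18), Function('J')(2)) = Mul(Add(-21, 18), Add(-37, Mul(9, 2))) = Mul(-3, Add(-37, 18)) = Mul(-3, -19) = 57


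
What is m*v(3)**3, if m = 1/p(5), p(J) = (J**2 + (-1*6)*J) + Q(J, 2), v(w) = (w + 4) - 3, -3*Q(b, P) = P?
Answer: -192/17 ≈ -11.294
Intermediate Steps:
Q(b, P) = -P/3
v(w) = 1 + w (v(w) = (4 + w) - 3 = 1 + w)
p(J) = -2/3 + J**2 - 6*J (p(J) = (J**2 + (-1*6)*J) - 1/3*2 = (J**2 - 6*J) - 2/3 = -2/3 + J**2 - 6*J)
m = -3/17 (m = 1/(-2/3 + 5**2 - 6*5) = 1/(-2/3 + 25 - 30) = 1/(-17/3) = -3/17 ≈ -0.17647)
m*v(3)**3 = -3*(1 + 3)**3/17 = -3/17*4**3 = -3/17*64 = -192/17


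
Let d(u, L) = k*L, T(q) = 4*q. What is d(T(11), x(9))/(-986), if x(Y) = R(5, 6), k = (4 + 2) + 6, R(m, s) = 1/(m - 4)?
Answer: -6/493 ≈ -0.012170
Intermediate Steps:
R(m, s) = 1/(-4 + m)
k = 12 (k = 6 + 6 = 12)
x(Y) = 1 (x(Y) = 1/(-4 + 5) = 1/1 = 1)
d(u, L) = 12*L
d(T(11), x(9))/(-986) = (12*1)/(-986) = 12*(-1/986) = -6/493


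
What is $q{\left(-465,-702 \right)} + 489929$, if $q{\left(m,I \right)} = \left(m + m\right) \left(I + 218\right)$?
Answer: $940049$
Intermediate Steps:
$q{\left(m,I \right)} = 2 m \left(218 + I\right)$
$q{\left(-465,-702 \right)} + 489929 = 2 \left(-465\right) \left(218 - 702\right) + 489929 = 2 \left(-465\right) \left(-484\right) + 489929 = 450120 + 489929 = 940049$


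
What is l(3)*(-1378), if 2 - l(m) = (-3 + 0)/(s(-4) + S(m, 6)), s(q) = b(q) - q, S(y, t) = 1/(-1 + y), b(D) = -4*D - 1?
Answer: -2968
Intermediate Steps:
b(D) = -1 - 4*D
s(q) = -1 - 5*q (s(q) = (-1 - 4*q) - q = -1 - 5*q)
l(m) = 2 + 3/(19 + 1/(-1 + m)) (l(m) = 2 - (-3 + 0)/((-1 - 5*(-4)) + 1/(-1 + m)) = 2 - (-3)/((-1 + 20) + 1/(-1 + m)) = 2 - (-3)/(19 + 1/(-1 + m)) = 2 + 3/(19 + 1/(-1 + m)))
l(3)*(-1378) = ((-39 + 41*3)/(-18 + 19*3))*(-1378) = ((-39 + 123)/(-18 + 57))*(-1378) = (84/39)*(-1378) = ((1/39)*84)*(-1378) = (28/13)*(-1378) = -2968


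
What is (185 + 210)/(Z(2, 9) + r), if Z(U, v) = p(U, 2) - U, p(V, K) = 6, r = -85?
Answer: -395/81 ≈ -4.8765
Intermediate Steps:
Z(U, v) = 6 - U
(185 + 210)/(Z(2, 9) + r) = (185 + 210)/((6 - 1*2) - 85) = 395/((6 - 2) - 85) = 395/(4 - 85) = 395/(-81) = 395*(-1/81) = -395/81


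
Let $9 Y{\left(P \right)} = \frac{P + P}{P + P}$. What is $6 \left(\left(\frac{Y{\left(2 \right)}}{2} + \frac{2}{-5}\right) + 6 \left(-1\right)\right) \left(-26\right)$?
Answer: $\frac{14846}{15} \approx 989.73$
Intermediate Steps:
$Y{\left(P \right)} = \frac{1}{9}$ ($Y{\left(P \right)} = \frac{\left(P + P\right) \frac{1}{P + P}}{9} = \frac{2 P \frac{1}{2 P}}{9} = \frac{1}{9} \cdot 1 = \frac{1}{9}$)
$6 \left(\left(\frac{Y{\left(2 \right)}}{2} + \frac{2}{-5}\right) + 6 \left(-1\right)\right) \left(-26\right) = 6 \left(\left(\frac{1}{9 \cdot 2} + \frac{2}{-5}\right) + 6 \left(-1\right)\right) \left(-26\right) = 6 \left(\left(\frac{1}{9} \cdot \frac{1}{2} + 2 \left(- \frac{1}{5}\right)\right) - 6\right) \left(-26\right) = 6 \left(\left(\frac{1}{18} - \frac{2}{5}\right) - 6\right) \left(-26\right) = 6 \left(- \frac{31}{90} - 6\right) \left(-26\right) = 6 \left(- \frac{571}{90}\right) \left(-26\right) = \left(- \frac{571}{15}\right) \left(-26\right) = \frac{14846}{15}$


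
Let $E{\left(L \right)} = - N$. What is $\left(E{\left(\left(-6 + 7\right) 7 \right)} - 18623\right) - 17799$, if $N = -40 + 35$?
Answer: $-36417$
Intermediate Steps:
$N = -5$
$E{\left(L \right)} = 5$ ($E{\left(L \right)} = \left(-1\right) \left(-5\right) = 5$)
$\left(E{\left(\left(-6 + 7\right) 7 \right)} - 18623\right) - 17799 = \left(5 - 18623\right) - 17799 = -18618 - 17799 = -36417$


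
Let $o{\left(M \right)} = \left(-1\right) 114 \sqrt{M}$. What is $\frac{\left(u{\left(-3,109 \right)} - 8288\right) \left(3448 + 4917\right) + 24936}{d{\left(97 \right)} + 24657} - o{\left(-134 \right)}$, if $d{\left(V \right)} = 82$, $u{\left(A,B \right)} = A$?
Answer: $- \frac{69329279}{24739} + 114 i \sqrt{134} \approx -2802.4 + 1319.6 i$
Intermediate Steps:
$o{\left(M \right)} = - 114 \sqrt{M}$
$\frac{\left(u{\left(-3,109 \right)} - 8288\right) \left(3448 + 4917\right) + 24936}{d{\left(97 \right)} + 24657} - o{\left(-134 \right)} = \frac{\left(-3 - 8288\right) \left(3448 + 4917\right) + 24936}{82 + 24657} - - 114 \sqrt{-134} = \frac{\left(-8291\right) 8365 + 24936}{24739} - - 114 i \sqrt{134} = \left(-69354215 + 24936\right) \frac{1}{24739} - - 114 i \sqrt{134} = \left(-69329279\right) \frac{1}{24739} + 114 i \sqrt{134} = - \frac{69329279}{24739} + 114 i \sqrt{134}$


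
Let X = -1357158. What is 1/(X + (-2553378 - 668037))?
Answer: -1/4578573 ≈ -2.1841e-7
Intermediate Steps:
1/(X + (-2553378 - 668037)) = 1/(-1357158 + (-2553378 - 668037)) = 1/(-1357158 - 3221415) = 1/(-4578573) = -1/4578573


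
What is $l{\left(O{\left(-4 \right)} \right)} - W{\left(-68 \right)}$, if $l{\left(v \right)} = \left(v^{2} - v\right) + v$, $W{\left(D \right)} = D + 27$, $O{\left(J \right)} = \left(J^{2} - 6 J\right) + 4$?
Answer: $1977$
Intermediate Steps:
$O{\left(J \right)} = 4 + J^{2} - 6 J$
$W{\left(D \right)} = 27 + D$
$l{\left(v \right)} = v^{2}$
$l{\left(O{\left(-4 \right)} \right)} - W{\left(-68 \right)} = \left(4 + \left(-4\right)^{2} - -24\right)^{2} - \left(27 - 68\right) = \left(4 + 16 + 24\right)^{2} - -41 = 44^{2} + 41 = 1936 + 41 = 1977$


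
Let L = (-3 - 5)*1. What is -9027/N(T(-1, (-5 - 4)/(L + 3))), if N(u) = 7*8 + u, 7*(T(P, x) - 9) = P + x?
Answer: -315945/2279 ≈ -138.63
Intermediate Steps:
L = -8 (L = -8*1 = -8)
T(P, x) = 9 + P/7 + x/7 (T(P, x) = 9 + (P + x)/7 = 9 + (P/7 + x/7) = 9 + P/7 + x/7)
N(u) = 56 + u
-9027/N(T(-1, (-5 - 4)/(L + 3))) = -9027/(56 + (9 + (1/7)*(-1) + ((-5 - 4)/(-8 + 3))/7)) = -9027/(56 + (9 - 1/7 + (-9/(-5))/7)) = -9027/(56 + (9 - 1/7 + (-9*(-1/5))/7)) = -9027/(56 + (9 - 1/7 + (1/7)*(9/5))) = -9027/(56 + (9 - 1/7 + 9/35)) = -9027/(56 + 319/35) = -9027/2279/35 = -9027*35/2279 = -315945/2279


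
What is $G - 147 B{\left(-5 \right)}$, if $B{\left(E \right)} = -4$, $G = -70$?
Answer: $518$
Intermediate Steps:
$G - 147 B{\left(-5 \right)} = -70 - -588 = -70 + 588 = 518$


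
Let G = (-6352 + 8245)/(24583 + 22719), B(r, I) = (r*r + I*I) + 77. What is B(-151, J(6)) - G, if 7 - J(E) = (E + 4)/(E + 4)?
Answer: 1083876135/47302 ≈ 22914.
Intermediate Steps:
J(E) = 6 (J(E) = 7 - (E + 4)/(E + 4) = 7 - (4 + E)/(4 + E) = 7 - 1*1 = 7 - 1 = 6)
B(r, I) = 77 + I² + r² (B(r, I) = (r² + I²) + 77 = (I² + r²) + 77 = 77 + I² + r²)
G = 1893/47302 ≈ 0.040019
B(-151, J(6)) - G = (77 + 6² + (-151)²) - 1*1893/47302 = (77 + 36 + 22801) - 1893/47302 = 22914 - 1893/47302 = 1083876135/47302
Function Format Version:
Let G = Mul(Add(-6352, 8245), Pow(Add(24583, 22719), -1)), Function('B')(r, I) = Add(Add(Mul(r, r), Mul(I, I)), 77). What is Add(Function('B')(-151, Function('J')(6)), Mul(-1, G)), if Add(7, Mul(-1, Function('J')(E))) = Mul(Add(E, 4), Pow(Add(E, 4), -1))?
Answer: Rational(1083876135, 47302) ≈ 22914.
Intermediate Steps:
Function('J')(E) = 6 (Function('J')(E) = Add(7, Mul(-1, Mul(Add(E, 4), Pow(Add(E, 4), -1)))) = Add(7, Mul(-1, Mul(Add(4, E), Pow(Add(4, E), -1)))) = Add(7, Mul(-1, 1)) = Add(7, -1) = 6)
Function('B')(r, I) = Add(77, Pow(I, 2), Pow(r, 2)) (Function('B')(r, I) = Add(Add(Pow(r, 2), Pow(I, 2)), 77) = Add(Add(Pow(I, 2), Pow(r, 2)), 77) = Add(77, Pow(I, 2), Pow(r, 2)))
G = Rational(1893, 47302) (G = Mul(1893, Pow(47302, -1)) = Mul(1893, Rational(1, 47302)) = Rational(1893, 47302) ≈ 0.040019)
Add(Function('B')(-151, Function('J')(6)), Mul(-1, G)) = Add(Add(77, Pow(6, 2), Pow(-151, 2)), Mul(-1, Rational(1893, 47302))) = Add(Add(77, 36, 22801), Rational(-1893, 47302)) = Add(22914, Rational(-1893, 47302)) = Rational(1083876135, 47302)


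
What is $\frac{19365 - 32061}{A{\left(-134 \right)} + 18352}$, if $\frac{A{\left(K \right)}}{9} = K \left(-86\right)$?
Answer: $- \frac{3174}{30517} \approx -0.10401$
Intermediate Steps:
$A{\left(K \right)} = - 774 K$ ($A{\left(K \right)} = 9 K \left(-86\right) = 9 \left(- 86 K\right) = - 774 K$)
$\frac{19365 - 32061}{A{\left(-134 \right)} + 18352} = \frac{19365 - 32061}{\left(-774\right) \left(-134\right) + 18352} = - \frac{12696}{103716 + 18352} = - \frac{12696}{122068} = \left(-12696\right) \frac{1}{122068} = - \frac{3174}{30517}$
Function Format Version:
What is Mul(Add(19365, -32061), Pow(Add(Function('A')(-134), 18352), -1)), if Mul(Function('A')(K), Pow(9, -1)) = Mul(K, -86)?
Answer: Rational(-3174, 30517) ≈ -0.10401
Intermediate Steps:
Function('A')(K) = Mul(-774, K) (Function('A')(K) = Mul(9, Mul(K, -86)) = Mul(9, Mul(-86, K)) = Mul(-774, K))
Mul(Add(19365, -32061), Pow(Add(Function('A')(-134), 18352), -1)) = Mul(Add(19365, -32061), Pow(Add(Mul(-774, -134), 18352), -1)) = Mul(-12696, Pow(Add(103716, 18352), -1)) = Mul(-12696, Pow(122068, -1)) = Mul(-12696, Rational(1, 122068)) = Rational(-3174, 30517)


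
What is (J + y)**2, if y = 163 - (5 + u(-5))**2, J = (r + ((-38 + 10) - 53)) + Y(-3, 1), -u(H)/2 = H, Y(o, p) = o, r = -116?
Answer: 68644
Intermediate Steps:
u(H) = -2*H
J = -200 (J = (-116 + ((-38 + 10) - 53)) - 3 = (-116 + (-28 - 53)) - 3 = (-116 - 81) - 3 = -197 - 3 = -200)
y = -62 (y = 163 - (5 - 2*(-5))**2 = 163 - (5 + 10)**2 = 163 - 1*15**2 = 163 - 1*225 = 163 - 225 = -62)
(J + y)**2 = (-200 - 62)**2 = (-262)**2 = 68644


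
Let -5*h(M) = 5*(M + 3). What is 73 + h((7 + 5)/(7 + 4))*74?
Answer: -2527/11 ≈ -229.73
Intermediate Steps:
h(M) = -3 - M (h(M) = -(M + 3) = -(3 + M) = -(15 + 5*M)/5 = -3 - M)
73 + h((7 + 5)/(7 + 4))*74 = 73 + (-3 - (7 + 5)/(7 + 4))*74 = 73 + (-3 - 12/11)*74 = 73 - 45/11*74 = 73 - 3330/11 = -2527/11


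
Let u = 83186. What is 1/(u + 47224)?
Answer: 1/130410 ≈ 7.6681e-6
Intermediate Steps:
1/(u + 47224) = 1/(83186 + 47224) = 1/130410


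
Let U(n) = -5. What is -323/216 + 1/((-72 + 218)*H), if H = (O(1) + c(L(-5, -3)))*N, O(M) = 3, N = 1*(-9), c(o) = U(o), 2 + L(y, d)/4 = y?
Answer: -23573/15768 ≈ -1.4950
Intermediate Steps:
L(y, d) = -8 + 4*y
c(o) = -5
N = -9
H = 18 (H = (3 - 5)*(-9) = -2*(-9) = 18)
-323/216 + 1/((-72 + 218)*H) = -323/216 + 1/((-72 + 218)*18) = -323*1/216 + (1/18)/146 = -323/216 + (1/146)*(1/18) = -323/216 + 1/2628 = -23573/15768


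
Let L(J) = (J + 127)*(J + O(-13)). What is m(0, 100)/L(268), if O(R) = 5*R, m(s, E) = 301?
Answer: 43/11455 ≈ 0.0037538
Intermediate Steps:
L(J) = (-65 + J)*(127 + J) (L(J) = (J + 127)*(J + 5*(-13)) = (127 + J)*(J - 65) = (127 + J)*(-65 + J) = (-65 + J)*(127 + J))
m(0, 100)/L(268) = 301/(-8255 + 268² + 62*268) = 301/(-8255 + 71824 + 16616) = 301/80185 = 301*(1/80185) = 43/11455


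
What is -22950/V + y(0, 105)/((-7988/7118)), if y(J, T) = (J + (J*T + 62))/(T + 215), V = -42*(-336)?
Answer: -56329621/31312960 ≈ -1.7989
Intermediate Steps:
V = 14112
y(J, T) = (62 + J + J*T)/(215 + T) (y(J, T) = (J + (62 + J*T))/(215 + T) = (62 + J + J*T)/(215 + T))
-22950/V + y(0, 105)/((-7988/7118)) = -22950/14112 + ((62 + 0 + 0*105)/(215 + 105))/((-7988/7118)) = -22950*1/14112 + ((62 + 0 + 0)/320)/((-7988*1/7118)) = -1275/784 + ((1/320)*62)/(-3994/3559) = -1275/784 + (31/160)*(-3559/3994) = -1275/784 - 110329/639040 = -56329621/31312960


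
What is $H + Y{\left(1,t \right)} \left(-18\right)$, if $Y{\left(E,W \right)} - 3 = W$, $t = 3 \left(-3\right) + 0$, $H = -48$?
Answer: $60$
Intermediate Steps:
$t = -9$ ($t = -9 + 0 = -9$)
$Y{\left(E,W \right)} = 3 + W$
$H + Y{\left(1,t \right)} \left(-18\right) = -48 + \left(3 - 9\right) \left(-18\right) = -48 - -108 = -48 + 108 = 60$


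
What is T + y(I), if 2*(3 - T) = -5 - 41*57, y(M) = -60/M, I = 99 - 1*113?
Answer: 8248/7 ≈ 1178.3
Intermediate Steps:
I = -14 (I = 99 - 113 = -14)
T = 1174 (T = 3 - (-5 - 41*57)/2 = 3 - (-5 - 2337)/2 = 3 - 1/2*(-2342) = 3 + 1171 = 1174)
T + y(I) = 1174 - 60/(-14) = 1174 - 60*(-1/14) = 1174 + 30/7 = 8248/7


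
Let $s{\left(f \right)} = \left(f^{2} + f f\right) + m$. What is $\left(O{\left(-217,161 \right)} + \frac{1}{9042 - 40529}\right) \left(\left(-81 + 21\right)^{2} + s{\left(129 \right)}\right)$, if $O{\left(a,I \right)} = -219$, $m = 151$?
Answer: $- \frac{255366754582}{31487} \approx -8.1102 \cdot 10^{6}$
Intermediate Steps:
$s{\left(f \right)} = 151 + 2 f^{2}$ ($s{\left(f \right)} = \left(f^{2} + f f\right) + 151 = \left(f^{2} + f^{2}\right) + 151 = 2 f^{2} + 151 = 151 + 2 f^{2}$)
$\left(O{\left(-217,161 \right)} + \frac{1}{9042 - 40529}\right) \left(\left(-81 + 21\right)^{2} + s{\left(129 \right)}\right) = \left(-219 + \frac{1}{9042 - 40529}\right) \left(\left(-81 + 21\right)^{2} + \left(151 + 2 \cdot 129^{2}\right)\right) = \left(-219 + \frac{1}{-31487}\right) \left(\left(-60\right)^{2} + \left(151 + 2 \cdot 16641\right)\right) = \left(-219 - \frac{1}{31487}\right) \left(3600 + \left(151 + 33282\right)\right) = - \frac{6895654 \left(3600 + 33433\right)}{31487} = \left(- \frac{6895654}{31487}\right) 37033 = - \frac{255366754582}{31487}$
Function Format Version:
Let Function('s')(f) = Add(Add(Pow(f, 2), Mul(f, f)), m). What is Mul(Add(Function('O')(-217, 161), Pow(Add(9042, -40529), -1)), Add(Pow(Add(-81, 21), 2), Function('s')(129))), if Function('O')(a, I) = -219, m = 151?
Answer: Rational(-255366754582, 31487) ≈ -8.1102e+6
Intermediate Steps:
Function('s')(f) = Add(151, Mul(2, Pow(f, 2))) (Function('s')(f) = Add(Add(Pow(f, 2), Mul(f, f)), 151) = Add(Add(Pow(f, 2), Pow(f, 2)), 151) = Add(Mul(2, Pow(f, 2)), 151) = Add(151, Mul(2, Pow(f, 2))))
Mul(Add(Function('O')(-217, 161), Pow(Add(9042, -40529), -1)), Add(Pow(Add(-81, 21), 2), Function('s')(129))) = Mul(Add(-219, Pow(Add(9042, -40529), -1)), Add(Pow(Add(-81, 21), 2), Add(151, Mul(2, Pow(129, 2))))) = Mul(Add(-219, Pow(-31487, -1)), Add(Pow(-60, 2), Add(151, Mul(2, 16641)))) = Mul(Add(-219, Rational(-1, 31487)), Add(3600, Add(151, 33282))) = Mul(Rational(-6895654, 31487), Add(3600, 33433)) = Mul(Rational(-6895654, 31487), 37033) = Rational(-255366754582, 31487)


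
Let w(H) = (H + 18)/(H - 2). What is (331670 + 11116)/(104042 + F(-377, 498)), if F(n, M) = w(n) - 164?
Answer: 129915894/39370121 ≈ 3.2999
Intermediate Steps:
w(H) = (18 + H)/(-2 + H)
F(n, M) = -164 + (18 + n)/(-2 + n) (F(n, M) = (18 + n)/(-2 + n) - 164 = -164 + (18 + n)/(-2 + n))
(331670 + 11116)/(104042 + F(-377, 498)) = (331670 + 11116)/(104042 + (346 - 163*(-377))/(-2 - 377)) = 342786/(104042 + (346 + 61451)/(-379)) = 342786/(104042 - 1/379*61797) = 342786/(104042 - 61797/379) = 342786/(39370121/379) = 342786*(379/39370121) = 129915894/39370121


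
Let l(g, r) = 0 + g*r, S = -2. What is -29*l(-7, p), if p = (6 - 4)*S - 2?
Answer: -1218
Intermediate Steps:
p = -6 (p = (6 - 4)*(-2) - 2 = 2*(-2) - 2 = -4 - 2 = -6)
l(g, r) = g*r
-29*l(-7, p) = -(-203)*(-6) = -29*42 = -1218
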